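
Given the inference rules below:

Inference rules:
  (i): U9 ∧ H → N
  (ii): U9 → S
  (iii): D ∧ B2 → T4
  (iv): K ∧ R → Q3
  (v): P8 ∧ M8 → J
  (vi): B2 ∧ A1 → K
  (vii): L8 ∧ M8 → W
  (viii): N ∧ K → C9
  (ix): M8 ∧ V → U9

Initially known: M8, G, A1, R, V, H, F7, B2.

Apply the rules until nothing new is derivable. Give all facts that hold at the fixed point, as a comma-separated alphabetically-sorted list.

A1, B2, C9, F7, G, H, K, M8, N, Q3, R, S, U9, V

Round 1: (vi) [B2 ∧ A1 → K]; (ix) [M8 ∧ V → U9]. Adds K, U9.
Round 2: (i) [U9 ∧ H → N]; (ii) [U9 → S]; (iv) [K ∧ R → Q3]. Adds N, S, Q3.
Round 3: (viii) [N ∧ K → C9]. Adds C9.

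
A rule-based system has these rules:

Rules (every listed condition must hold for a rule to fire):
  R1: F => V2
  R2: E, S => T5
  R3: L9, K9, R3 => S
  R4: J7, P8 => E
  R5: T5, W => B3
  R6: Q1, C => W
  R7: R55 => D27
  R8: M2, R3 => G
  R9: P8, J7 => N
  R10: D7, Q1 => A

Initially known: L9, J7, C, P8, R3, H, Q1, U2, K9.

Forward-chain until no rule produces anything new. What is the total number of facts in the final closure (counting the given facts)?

Round 1 — R3, R4, R6, R9, derive S, E, W, N.
Round 2 — R2, derive T5.
Round 3 — R5, derive B3.
Closure: {B3, C, E, H, J7, K9, L9, N, P8, Q1, R3, S, T5, U2, W} — 15 facts.

15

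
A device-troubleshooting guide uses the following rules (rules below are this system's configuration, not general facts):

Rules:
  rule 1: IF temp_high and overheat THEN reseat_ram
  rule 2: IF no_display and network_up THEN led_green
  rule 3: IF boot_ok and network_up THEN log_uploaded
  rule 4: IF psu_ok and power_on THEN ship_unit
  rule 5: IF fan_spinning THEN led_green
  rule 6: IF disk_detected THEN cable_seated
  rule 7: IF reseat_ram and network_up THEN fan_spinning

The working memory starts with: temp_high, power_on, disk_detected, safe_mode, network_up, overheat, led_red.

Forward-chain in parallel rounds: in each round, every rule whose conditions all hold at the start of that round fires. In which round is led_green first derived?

Round 1 — rule 1, rule 6, derive reseat_ram, cable_seated.
Round 2 — rule 7, derive fan_spinning.
Round 3 — rule 5, derive led_green.
led_green first appears in round 3.

3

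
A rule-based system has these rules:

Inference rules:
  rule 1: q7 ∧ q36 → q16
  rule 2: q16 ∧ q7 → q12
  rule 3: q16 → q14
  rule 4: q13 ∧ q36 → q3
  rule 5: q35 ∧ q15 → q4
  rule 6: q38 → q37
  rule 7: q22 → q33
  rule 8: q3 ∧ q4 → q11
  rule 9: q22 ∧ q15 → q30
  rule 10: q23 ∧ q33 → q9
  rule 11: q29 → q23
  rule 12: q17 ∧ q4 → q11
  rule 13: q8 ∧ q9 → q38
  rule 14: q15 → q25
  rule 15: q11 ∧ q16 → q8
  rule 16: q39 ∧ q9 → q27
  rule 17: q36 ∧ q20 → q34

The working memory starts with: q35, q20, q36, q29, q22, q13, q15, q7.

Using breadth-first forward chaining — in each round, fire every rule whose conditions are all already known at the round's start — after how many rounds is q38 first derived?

Round 1 fires rule 1, rule 4, rule 5, rule 7, rule 9, rule 11, rule 14, rule 17, giving q16, q3, q4, q33, q30, q23, q25, q34.
Round 2 fires rule 2, rule 3, rule 8, rule 10, giving q12, q14, q11, q9.
Round 3 fires rule 15, giving q8.
Round 4 fires rule 13, giving q38.
q38 first appears in round 4.

4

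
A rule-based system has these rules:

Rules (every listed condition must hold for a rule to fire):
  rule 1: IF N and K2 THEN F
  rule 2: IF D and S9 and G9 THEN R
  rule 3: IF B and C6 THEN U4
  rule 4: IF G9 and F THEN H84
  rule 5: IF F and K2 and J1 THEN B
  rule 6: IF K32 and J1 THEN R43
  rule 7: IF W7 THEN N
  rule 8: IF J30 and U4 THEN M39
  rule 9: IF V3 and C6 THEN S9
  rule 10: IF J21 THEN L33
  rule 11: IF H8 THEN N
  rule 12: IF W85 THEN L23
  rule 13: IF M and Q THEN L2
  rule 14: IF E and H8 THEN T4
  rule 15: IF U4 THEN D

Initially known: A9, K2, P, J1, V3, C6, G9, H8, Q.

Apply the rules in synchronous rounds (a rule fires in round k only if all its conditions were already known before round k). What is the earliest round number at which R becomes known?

6

Round 1: rule 9 [IF V3 and C6 THEN S9]; rule 11 [IF H8 THEN N]. New: S9, N.
Round 2: rule 1 [IF N and K2 THEN F]. New: F.
Round 3: rule 4 [IF G9 and F THEN H84]; rule 5 [IF F and K2 and J1 THEN B]. New: H84, B.
Round 4: rule 3 [IF B and C6 THEN U4]. New: U4.
Round 5: rule 15 [IF U4 THEN D]. New: D.
Round 6: rule 2 [IF D and S9 and G9 THEN R]. New: R.
R first appears in round 6.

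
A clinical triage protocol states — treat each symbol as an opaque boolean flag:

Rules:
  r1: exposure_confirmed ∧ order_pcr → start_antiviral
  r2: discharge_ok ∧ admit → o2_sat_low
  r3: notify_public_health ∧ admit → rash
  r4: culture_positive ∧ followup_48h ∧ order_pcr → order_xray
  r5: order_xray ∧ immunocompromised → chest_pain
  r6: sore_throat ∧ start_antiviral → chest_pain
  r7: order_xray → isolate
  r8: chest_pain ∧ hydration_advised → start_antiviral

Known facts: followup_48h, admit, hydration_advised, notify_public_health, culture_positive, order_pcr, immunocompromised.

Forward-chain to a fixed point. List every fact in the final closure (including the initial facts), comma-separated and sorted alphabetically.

Round 1 — r3, r4, derive rash, order_xray.
Round 2 — r5, r7, derive chest_pain, isolate.
Round 3 — r8, derive start_antiviral.

admit, chest_pain, culture_positive, followup_48h, hydration_advised, immunocompromised, isolate, notify_public_health, order_pcr, order_xray, rash, start_antiviral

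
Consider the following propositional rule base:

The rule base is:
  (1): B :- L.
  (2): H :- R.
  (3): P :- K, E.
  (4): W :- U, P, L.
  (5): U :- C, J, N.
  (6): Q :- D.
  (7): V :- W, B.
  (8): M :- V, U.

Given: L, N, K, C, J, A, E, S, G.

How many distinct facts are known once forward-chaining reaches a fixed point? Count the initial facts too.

[1] (1) [B :- L.]; (3) [P :- K, E.]; (5) [U :- C, J, N.]. ⇒ new: B, P, U.
[2] (4) [W :- U, P, L.]. ⇒ new: W.
[3] (7) [V :- W, B.]. ⇒ new: V.
[4] (8) [M :- V, U.]. ⇒ new: M.
Closure: {A, B, C, E, G, J, K, L, M, N, P, S, U, V, W} — 15 facts.

15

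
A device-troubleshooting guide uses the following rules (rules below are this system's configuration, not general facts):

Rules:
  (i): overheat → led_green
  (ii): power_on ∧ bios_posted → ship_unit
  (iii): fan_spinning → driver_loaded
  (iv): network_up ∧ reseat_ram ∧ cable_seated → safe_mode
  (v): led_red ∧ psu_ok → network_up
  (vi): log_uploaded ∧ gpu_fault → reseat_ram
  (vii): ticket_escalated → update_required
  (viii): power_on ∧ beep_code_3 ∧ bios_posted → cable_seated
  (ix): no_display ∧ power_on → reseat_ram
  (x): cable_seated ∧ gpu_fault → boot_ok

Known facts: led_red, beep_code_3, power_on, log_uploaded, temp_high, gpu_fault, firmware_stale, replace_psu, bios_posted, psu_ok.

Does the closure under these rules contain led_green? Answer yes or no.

Round 1: (ii) [power_on ∧ bios_posted → ship_unit]; (v) [led_red ∧ psu_ok → network_up]; (vi) [log_uploaded ∧ gpu_fault → reseat_ram]; (viii) [power_on ∧ beep_code_3 ∧ bios_posted → cable_seated]. Adds ship_unit, network_up, reseat_ram, cable_seated.
Round 2: (iv) [network_up ∧ reseat_ram ∧ cable_seated → safe_mode]; (x) [cable_seated ∧ gpu_fault → boot_ok]. Adds safe_mode, boot_ok.
Fixed point reached. led_green is concluded only by (i); (i) needs overheat (never derived).

no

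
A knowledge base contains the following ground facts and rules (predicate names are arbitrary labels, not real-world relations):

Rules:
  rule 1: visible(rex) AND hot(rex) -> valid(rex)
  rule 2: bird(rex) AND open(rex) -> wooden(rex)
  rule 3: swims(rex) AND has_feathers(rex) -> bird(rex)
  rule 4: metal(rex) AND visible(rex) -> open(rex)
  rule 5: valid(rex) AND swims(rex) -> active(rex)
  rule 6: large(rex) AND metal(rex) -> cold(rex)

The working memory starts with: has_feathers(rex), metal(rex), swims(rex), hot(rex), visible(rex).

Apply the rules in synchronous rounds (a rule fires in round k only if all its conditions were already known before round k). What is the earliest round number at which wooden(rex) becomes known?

2

Round 1 — rule 1, rule 3, rule 4, derive valid(rex), bird(rex), open(rex).
Round 2 — rule 2, rule 5, derive wooden(rex), active(rex).
wooden(rex) first appears in round 2.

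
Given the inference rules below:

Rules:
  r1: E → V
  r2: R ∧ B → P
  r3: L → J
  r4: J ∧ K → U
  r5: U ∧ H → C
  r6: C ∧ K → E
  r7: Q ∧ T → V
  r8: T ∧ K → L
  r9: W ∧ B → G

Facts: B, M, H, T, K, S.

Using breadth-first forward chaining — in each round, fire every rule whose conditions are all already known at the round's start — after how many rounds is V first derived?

6

Round 1 — r8, derive L.
Round 2 — r3, derive J.
Round 3 — r4, derive U.
Round 4 — r5, derive C.
Round 5 — r6, derive E.
Round 6 — r1, derive V.
V first appears in round 6.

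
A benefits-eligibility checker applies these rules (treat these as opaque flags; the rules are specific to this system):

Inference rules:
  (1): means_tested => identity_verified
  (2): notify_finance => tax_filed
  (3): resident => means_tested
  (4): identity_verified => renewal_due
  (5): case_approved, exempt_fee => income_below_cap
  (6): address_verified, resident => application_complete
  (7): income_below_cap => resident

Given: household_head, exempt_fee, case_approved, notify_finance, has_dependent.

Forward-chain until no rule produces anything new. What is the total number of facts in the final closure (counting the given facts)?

Round 1: (2) [notify_finance => tax_filed]; (5) [case_approved, exempt_fee => income_below_cap]. New: tax_filed, income_below_cap.
Round 2: (7) [income_below_cap => resident]. New: resident.
Round 3: (3) [resident => means_tested]. New: means_tested.
Round 4: (1) [means_tested => identity_verified]. New: identity_verified.
Round 5: (4) [identity_verified => renewal_due]. New: renewal_due.
Closure: {case_approved, exempt_fee, has_dependent, household_head, identity_verified, income_below_cap, means_tested, notify_finance, renewal_due, resident, tax_filed} — 11 facts.

11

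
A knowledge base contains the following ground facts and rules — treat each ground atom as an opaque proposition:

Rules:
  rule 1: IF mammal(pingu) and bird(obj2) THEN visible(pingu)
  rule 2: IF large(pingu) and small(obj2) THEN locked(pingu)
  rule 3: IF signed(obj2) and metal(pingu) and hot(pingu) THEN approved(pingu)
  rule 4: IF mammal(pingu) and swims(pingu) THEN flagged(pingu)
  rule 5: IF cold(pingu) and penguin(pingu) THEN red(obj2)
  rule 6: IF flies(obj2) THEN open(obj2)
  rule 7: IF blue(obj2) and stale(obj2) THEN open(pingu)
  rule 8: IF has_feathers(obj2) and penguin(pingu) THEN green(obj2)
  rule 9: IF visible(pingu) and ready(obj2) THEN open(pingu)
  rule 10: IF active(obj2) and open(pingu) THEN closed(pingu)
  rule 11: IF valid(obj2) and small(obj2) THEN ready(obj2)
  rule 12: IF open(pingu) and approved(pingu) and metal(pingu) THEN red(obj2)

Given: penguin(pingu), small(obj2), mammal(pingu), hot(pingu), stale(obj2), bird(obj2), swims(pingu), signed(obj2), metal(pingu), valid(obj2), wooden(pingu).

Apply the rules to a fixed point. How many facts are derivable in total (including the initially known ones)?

[1] rule 1 [IF mammal(pingu) and bird(obj2) THEN visible(pingu)]; rule 3 [IF signed(obj2) and metal(pingu) and hot(pingu) THEN approved(pingu)]; rule 4 [IF mammal(pingu) and swims(pingu) THEN flagged(pingu)]; rule 11 [IF valid(obj2) and small(obj2) THEN ready(obj2)]. ⇒ new: visible(pingu), approved(pingu), flagged(pingu), ready(obj2).
[2] rule 9 [IF visible(pingu) and ready(obj2) THEN open(pingu)]. ⇒ new: open(pingu).
[3] rule 12 [IF open(pingu) and approved(pingu) and metal(pingu) THEN red(obj2)]. ⇒ new: red(obj2).
Closure: {approved(pingu), bird(obj2), flagged(pingu), hot(pingu), mammal(pingu), metal(pingu), open(pingu), penguin(pingu), ready(obj2), red(obj2), signed(obj2), small(obj2), stale(obj2), swims(pingu), valid(obj2), visible(pingu), wooden(pingu)} — 17 facts.

17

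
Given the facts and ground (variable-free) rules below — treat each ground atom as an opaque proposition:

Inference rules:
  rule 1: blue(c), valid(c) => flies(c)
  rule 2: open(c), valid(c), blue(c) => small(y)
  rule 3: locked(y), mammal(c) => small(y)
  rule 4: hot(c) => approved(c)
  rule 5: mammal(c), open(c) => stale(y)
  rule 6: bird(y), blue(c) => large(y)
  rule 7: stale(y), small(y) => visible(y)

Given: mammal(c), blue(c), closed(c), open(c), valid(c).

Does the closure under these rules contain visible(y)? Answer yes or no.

yes

Round 1: rule 1 [blue(c), valid(c) => flies(c)]; rule 2 [open(c), valid(c), blue(c) => small(y)]; rule 5 [mammal(c), open(c) => stale(y)]. New: flies(c), small(y), stale(y).
Round 2: rule 7 [stale(y), small(y) => visible(y)]. New: visible(y).
visible(y) appears in round 2, so it is derivable.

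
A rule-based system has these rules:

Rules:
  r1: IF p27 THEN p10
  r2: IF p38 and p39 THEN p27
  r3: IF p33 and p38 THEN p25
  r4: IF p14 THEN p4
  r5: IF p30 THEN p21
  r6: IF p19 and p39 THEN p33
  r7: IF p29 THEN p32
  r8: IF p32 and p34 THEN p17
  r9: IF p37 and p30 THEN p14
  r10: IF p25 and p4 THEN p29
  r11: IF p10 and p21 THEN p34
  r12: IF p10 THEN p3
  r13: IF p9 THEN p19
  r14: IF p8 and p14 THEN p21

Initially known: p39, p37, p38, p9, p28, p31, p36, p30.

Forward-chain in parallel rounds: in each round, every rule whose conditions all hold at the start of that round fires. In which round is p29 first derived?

4

[1] r2 [IF p38 and p39 THEN p27]; r5 [IF p30 THEN p21]; r9 [IF p37 and p30 THEN p14]; r13 [IF p9 THEN p19]. ⇒ new: p27, p21, p14, p19.
[2] r1 [IF p27 THEN p10]; r4 [IF p14 THEN p4]; r6 [IF p19 and p39 THEN p33]. ⇒ new: p10, p4, p33.
[3] r3 [IF p33 and p38 THEN p25]; r11 [IF p10 and p21 THEN p34]; r12 [IF p10 THEN p3]. ⇒ new: p25, p34, p3.
[4] r10 [IF p25 and p4 THEN p29]. ⇒ new: p29.
p29 first appears in round 4.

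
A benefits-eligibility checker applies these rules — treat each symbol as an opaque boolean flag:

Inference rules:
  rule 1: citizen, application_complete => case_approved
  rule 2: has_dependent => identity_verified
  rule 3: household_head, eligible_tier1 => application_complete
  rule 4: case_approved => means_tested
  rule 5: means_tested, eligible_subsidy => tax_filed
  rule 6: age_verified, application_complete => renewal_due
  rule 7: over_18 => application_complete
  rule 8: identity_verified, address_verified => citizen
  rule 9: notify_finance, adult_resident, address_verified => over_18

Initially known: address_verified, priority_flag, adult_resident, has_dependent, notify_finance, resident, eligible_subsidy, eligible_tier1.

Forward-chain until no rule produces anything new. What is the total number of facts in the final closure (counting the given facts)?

[1] rule 2 [has_dependent => identity_verified]; rule 9 [notify_finance, adult_resident, address_verified => over_18]. ⇒ new: identity_verified, over_18.
[2] rule 7 [over_18 => application_complete]; rule 8 [identity_verified, address_verified => citizen]. ⇒ new: application_complete, citizen.
[3] rule 1 [citizen, application_complete => case_approved]. ⇒ new: case_approved.
[4] rule 4 [case_approved => means_tested]. ⇒ new: means_tested.
[5] rule 5 [means_tested, eligible_subsidy => tax_filed]. ⇒ new: tax_filed.
Closure: {address_verified, adult_resident, application_complete, case_approved, citizen, eligible_subsidy, eligible_tier1, has_dependent, identity_verified, means_tested, notify_finance, over_18, priority_flag, resident, tax_filed} — 15 facts.

15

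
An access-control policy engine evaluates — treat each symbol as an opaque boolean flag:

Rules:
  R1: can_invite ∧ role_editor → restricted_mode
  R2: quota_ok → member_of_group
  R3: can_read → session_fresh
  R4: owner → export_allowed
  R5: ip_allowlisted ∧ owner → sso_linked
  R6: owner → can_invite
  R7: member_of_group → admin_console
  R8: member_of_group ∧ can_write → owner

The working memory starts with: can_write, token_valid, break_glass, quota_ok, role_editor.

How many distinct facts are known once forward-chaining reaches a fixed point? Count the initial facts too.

Round 1 — R2, derive member_of_group.
Round 2 — R7, R8, derive admin_console, owner.
Round 3 — R4, R6, derive export_allowed, can_invite.
Round 4 — R1, derive restricted_mode.
Closure: {admin_console, break_glass, can_invite, can_write, export_allowed, member_of_group, owner, quota_ok, restricted_mode, role_editor, token_valid} — 11 facts.

11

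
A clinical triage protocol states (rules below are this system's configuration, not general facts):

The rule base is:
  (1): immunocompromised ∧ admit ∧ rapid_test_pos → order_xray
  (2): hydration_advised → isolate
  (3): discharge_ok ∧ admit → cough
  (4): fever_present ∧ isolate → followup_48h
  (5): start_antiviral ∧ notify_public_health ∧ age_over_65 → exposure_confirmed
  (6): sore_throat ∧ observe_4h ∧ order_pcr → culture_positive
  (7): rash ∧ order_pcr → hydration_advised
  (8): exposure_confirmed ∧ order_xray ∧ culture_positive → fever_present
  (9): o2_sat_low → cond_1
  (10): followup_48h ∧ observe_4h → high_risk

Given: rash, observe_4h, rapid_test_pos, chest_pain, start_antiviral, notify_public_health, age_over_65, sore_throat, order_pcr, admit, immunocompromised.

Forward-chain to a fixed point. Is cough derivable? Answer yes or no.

no

Round 1 fires (1), (5), (6), (7), giving order_xray, exposure_confirmed, culture_positive, hydration_advised.
Round 2 fires (2), (8), giving isolate, fever_present.
Round 3 fires (4), giving followup_48h.
Round 4 fires (10), giving high_risk.
Fixed point reached. cough is concluded only by (3); (3) needs discharge_ok (never derived).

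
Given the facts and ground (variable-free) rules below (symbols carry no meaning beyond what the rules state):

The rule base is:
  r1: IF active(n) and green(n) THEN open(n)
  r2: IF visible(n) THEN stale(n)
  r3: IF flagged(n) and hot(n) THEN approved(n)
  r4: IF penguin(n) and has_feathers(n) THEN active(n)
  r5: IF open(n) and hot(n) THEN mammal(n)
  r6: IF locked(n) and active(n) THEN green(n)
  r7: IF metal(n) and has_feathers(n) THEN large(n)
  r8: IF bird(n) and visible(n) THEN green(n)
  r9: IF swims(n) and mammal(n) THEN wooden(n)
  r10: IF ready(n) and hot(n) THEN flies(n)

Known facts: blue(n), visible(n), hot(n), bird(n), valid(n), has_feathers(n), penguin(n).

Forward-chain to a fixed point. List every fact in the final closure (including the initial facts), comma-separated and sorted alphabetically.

Round 1: r2 [IF visible(n) THEN stale(n)]; r4 [IF penguin(n) and has_feathers(n) THEN active(n)]; r8 [IF bird(n) and visible(n) THEN green(n)]. New: stale(n), active(n), green(n).
Round 2: r1 [IF active(n) and green(n) THEN open(n)]. New: open(n).
Round 3: r5 [IF open(n) and hot(n) THEN mammal(n)]. New: mammal(n).

active(n), bird(n), blue(n), green(n), has_feathers(n), hot(n), mammal(n), open(n), penguin(n), stale(n), valid(n), visible(n)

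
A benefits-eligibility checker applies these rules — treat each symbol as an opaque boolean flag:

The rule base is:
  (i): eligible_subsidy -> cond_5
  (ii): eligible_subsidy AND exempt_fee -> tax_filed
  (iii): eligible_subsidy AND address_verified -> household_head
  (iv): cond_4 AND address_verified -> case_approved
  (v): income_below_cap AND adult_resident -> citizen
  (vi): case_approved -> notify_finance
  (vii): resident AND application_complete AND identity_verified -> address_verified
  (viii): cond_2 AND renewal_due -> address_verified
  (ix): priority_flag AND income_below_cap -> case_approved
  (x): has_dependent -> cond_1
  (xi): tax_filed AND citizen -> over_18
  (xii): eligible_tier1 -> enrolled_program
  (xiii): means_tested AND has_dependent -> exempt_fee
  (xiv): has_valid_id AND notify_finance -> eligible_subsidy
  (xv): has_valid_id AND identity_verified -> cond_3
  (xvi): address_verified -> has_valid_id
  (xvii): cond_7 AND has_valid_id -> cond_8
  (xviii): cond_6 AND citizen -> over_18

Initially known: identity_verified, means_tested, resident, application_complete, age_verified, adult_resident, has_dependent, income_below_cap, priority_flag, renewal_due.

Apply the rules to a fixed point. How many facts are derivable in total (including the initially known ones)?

Round 1: (v) [income_below_cap AND adult_resident -> citizen]; (vii) [resident AND application_complete AND identity_verified -> address_verified]; (ix) [priority_flag AND income_below_cap -> case_approved]; (x) [has_dependent -> cond_1]; (xiii) [means_tested AND has_dependent -> exempt_fee]. Adds citizen, address_verified, case_approved, cond_1, exempt_fee.
Round 2: (vi) [case_approved -> notify_finance]; (xvi) [address_verified -> has_valid_id]. Adds notify_finance, has_valid_id.
Round 3: (xiv) [has_valid_id AND notify_finance -> eligible_subsidy]; (xv) [has_valid_id AND identity_verified -> cond_3]. Adds eligible_subsidy, cond_3.
Round 4: (i) [eligible_subsidy -> cond_5]; (ii) [eligible_subsidy AND exempt_fee -> tax_filed]; (iii) [eligible_subsidy AND address_verified -> household_head]. Adds cond_5, tax_filed, household_head.
Round 5: (xi) [tax_filed AND citizen -> over_18]. Adds over_18.
Closure: {address_verified, adult_resident, age_verified, application_complete, case_approved, citizen, cond_1, cond_3, cond_5, eligible_subsidy, exempt_fee, has_dependent, has_valid_id, household_head, identity_verified, income_below_cap, means_tested, notify_finance, over_18, priority_flag, renewal_due, resident, tax_filed} — 23 facts.

23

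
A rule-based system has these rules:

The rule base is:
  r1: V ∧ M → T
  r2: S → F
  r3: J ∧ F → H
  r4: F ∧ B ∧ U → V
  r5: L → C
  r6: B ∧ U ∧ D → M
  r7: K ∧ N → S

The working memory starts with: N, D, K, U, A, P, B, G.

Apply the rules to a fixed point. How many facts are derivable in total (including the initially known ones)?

13

Round 1: r6 [B ∧ U ∧ D → M]; r7 [K ∧ N → S]. Adds M, S.
Round 2: r2 [S → F]. Adds F.
Round 3: r4 [F ∧ B ∧ U → V]. Adds V.
Round 4: r1 [V ∧ M → T]. Adds T.
Closure: {A, B, D, F, G, K, M, N, P, S, T, U, V} — 13 facts.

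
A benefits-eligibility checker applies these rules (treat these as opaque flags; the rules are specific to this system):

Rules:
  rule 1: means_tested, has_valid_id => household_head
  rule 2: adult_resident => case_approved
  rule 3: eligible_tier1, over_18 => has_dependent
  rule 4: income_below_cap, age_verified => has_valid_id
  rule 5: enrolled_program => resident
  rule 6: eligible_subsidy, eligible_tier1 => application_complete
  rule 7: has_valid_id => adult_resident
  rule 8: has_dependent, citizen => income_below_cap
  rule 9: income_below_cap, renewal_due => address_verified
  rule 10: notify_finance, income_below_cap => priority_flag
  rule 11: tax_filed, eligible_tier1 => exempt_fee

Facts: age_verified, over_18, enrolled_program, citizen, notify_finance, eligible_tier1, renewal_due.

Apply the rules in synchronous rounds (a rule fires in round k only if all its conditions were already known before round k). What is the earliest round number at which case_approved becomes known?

5

Round 1 fires rule 3, rule 5, giving has_dependent, resident.
Round 2 fires rule 8, giving income_below_cap.
Round 3 fires rule 4, rule 9, rule 10, giving has_valid_id, address_verified, priority_flag.
Round 4 fires rule 7, giving adult_resident.
Round 5 fires rule 2, giving case_approved.
case_approved first appears in round 5.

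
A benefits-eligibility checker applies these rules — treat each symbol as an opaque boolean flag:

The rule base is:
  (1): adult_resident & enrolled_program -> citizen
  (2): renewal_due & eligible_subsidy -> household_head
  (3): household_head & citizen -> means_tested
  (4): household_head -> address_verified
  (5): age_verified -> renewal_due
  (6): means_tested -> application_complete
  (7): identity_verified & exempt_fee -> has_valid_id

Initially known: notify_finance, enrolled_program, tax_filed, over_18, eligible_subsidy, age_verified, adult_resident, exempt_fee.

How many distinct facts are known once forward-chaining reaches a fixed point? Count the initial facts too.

[1] (1) [adult_resident & enrolled_program -> citizen]; (5) [age_verified -> renewal_due]. ⇒ new: citizen, renewal_due.
[2] (2) [renewal_due & eligible_subsidy -> household_head]. ⇒ new: household_head.
[3] (3) [household_head & citizen -> means_tested]; (4) [household_head -> address_verified]. ⇒ new: means_tested, address_verified.
[4] (6) [means_tested -> application_complete]. ⇒ new: application_complete.
Closure: {address_verified, adult_resident, age_verified, application_complete, citizen, eligible_subsidy, enrolled_program, exempt_fee, household_head, means_tested, notify_finance, over_18, renewal_due, tax_filed} — 14 facts.

14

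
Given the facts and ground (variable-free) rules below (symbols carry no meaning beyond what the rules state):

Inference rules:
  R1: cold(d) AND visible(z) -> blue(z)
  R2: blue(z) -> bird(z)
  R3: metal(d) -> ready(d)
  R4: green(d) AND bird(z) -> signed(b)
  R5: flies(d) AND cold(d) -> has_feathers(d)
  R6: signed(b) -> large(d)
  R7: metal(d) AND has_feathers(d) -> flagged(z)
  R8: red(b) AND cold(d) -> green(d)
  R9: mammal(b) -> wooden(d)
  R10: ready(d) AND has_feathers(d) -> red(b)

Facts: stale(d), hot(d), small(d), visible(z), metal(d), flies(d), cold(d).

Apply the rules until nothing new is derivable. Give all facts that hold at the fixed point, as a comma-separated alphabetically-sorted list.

bird(z), blue(z), cold(d), flagged(z), flies(d), green(d), has_feathers(d), hot(d), large(d), metal(d), ready(d), red(b), signed(b), small(d), stale(d), visible(z)

Round 1: R1 [cold(d) AND visible(z) -> blue(z)]; R3 [metal(d) -> ready(d)]; R5 [flies(d) AND cold(d) -> has_feathers(d)]. New: blue(z), ready(d), has_feathers(d).
Round 2: R2 [blue(z) -> bird(z)]; R7 [metal(d) AND has_feathers(d) -> flagged(z)]; R10 [ready(d) AND has_feathers(d) -> red(b)]. New: bird(z), flagged(z), red(b).
Round 3: R8 [red(b) AND cold(d) -> green(d)]. New: green(d).
Round 4: R4 [green(d) AND bird(z) -> signed(b)]. New: signed(b).
Round 5: R6 [signed(b) -> large(d)]. New: large(d).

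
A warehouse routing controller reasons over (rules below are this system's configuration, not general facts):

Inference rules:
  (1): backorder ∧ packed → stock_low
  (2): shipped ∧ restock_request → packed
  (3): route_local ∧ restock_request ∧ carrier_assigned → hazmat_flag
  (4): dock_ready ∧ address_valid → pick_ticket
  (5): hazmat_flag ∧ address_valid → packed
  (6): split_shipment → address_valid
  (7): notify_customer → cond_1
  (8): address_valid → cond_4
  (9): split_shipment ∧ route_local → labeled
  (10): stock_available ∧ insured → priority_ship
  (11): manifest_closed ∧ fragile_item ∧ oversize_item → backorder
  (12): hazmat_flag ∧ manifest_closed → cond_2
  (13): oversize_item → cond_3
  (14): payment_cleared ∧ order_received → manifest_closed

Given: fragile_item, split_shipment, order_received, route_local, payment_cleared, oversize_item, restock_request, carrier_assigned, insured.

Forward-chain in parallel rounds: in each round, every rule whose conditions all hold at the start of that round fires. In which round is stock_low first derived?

3

Round 1 fires (3), (6), (9), (13), (14), giving hazmat_flag, address_valid, labeled, cond_3, manifest_closed.
Round 2 fires (5), (8), (11), (12), giving packed, cond_4, backorder, cond_2.
Round 3 fires (1), giving stock_low.
stock_low first appears in round 3.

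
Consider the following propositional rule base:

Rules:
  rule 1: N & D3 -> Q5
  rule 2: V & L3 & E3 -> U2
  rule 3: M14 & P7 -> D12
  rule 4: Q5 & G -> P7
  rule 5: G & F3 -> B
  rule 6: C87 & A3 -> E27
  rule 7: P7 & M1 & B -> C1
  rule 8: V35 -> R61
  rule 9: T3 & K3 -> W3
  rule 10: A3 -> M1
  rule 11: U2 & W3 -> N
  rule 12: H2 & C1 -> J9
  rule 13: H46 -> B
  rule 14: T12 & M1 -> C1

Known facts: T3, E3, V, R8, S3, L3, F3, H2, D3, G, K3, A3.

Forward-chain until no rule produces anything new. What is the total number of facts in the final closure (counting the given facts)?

Round 1: rule 2 [V & L3 & E3 -> U2]; rule 5 [G & F3 -> B]; rule 9 [T3 & K3 -> W3]; rule 10 [A3 -> M1]. Adds U2, B, W3, M1.
Round 2: rule 11 [U2 & W3 -> N]. Adds N.
Round 3: rule 1 [N & D3 -> Q5]. Adds Q5.
Round 4: rule 4 [Q5 & G -> P7]. Adds P7.
Round 5: rule 7 [P7 & M1 & B -> C1]. Adds C1.
Round 6: rule 12 [H2 & C1 -> J9]. Adds J9.
Closure: {A3, B, C1, D3, E3, F3, G, H2, J9, K3, L3, M1, N, P7, Q5, R8, S3, T3, U2, V, W3} — 21 facts.

21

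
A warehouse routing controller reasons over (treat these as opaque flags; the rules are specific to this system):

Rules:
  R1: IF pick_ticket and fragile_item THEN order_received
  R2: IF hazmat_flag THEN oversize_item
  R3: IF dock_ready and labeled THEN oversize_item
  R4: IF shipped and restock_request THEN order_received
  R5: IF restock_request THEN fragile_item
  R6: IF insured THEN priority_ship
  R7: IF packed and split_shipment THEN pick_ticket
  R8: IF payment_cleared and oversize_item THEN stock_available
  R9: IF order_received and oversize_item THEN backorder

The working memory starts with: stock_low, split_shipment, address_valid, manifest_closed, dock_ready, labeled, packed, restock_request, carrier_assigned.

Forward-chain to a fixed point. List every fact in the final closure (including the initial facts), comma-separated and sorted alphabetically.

address_valid, backorder, carrier_assigned, dock_ready, fragile_item, labeled, manifest_closed, order_received, oversize_item, packed, pick_ticket, restock_request, split_shipment, stock_low

Round 1: R3 [IF dock_ready and labeled THEN oversize_item]; R5 [IF restock_request THEN fragile_item]; R7 [IF packed and split_shipment THEN pick_ticket]. New: oversize_item, fragile_item, pick_ticket.
Round 2: R1 [IF pick_ticket and fragile_item THEN order_received]. New: order_received.
Round 3: R9 [IF order_received and oversize_item THEN backorder]. New: backorder.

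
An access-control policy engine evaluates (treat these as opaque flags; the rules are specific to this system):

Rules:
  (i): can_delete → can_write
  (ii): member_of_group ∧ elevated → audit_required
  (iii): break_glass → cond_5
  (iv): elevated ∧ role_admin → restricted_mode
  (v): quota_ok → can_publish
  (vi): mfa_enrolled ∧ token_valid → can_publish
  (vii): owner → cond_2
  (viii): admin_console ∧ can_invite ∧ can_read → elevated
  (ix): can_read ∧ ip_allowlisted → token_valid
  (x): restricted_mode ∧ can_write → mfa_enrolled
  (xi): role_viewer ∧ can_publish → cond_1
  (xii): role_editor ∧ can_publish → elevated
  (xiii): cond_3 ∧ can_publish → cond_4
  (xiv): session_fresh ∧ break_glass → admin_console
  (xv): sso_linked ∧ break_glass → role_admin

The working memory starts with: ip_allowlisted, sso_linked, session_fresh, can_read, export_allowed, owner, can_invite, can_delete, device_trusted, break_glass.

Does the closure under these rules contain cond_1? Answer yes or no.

[1] (i) [can_delete → can_write]; (iii) [break_glass → cond_5]; (vii) [owner → cond_2]; (ix) [can_read ∧ ip_allowlisted → token_valid]; (xiv) [session_fresh ∧ break_glass → admin_console]; (xv) [sso_linked ∧ break_glass → role_admin]. ⇒ new: can_write, cond_5, cond_2, token_valid, admin_console, role_admin.
[2] (viii) [admin_console ∧ can_invite ∧ can_read → elevated]. ⇒ new: elevated.
[3] (iv) [elevated ∧ role_admin → restricted_mode]. ⇒ new: restricted_mode.
[4] (x) [restricted_mode ∧ can_write → mfa_enrolled]. ⇒ new: mfa_enrolled.
[5] (vi) [mfa_enrolled ∧ token_valid → can_publish]. ⇒ new: can_publish.
Fixed point reached. cond_1 is concluded only by (xi); (xi) needs role_viewer (never derived).

no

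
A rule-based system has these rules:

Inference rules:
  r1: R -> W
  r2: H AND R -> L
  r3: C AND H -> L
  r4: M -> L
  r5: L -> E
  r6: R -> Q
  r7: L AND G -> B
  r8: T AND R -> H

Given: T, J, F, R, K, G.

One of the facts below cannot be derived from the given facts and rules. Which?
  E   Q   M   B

M

Round 1: r1 [R -> W]; r6 [R -> Q]; r8 [T AND R -> H]. New: W, Q, H.
Round 2: r2 [H AND R -> L]. New: L.
Round 3: r5 [L -> E]; r7 [L AND G -> B]. New: E, B.
Derived: Q (round 1), B (round 3), E (round 3). M never appears in any round.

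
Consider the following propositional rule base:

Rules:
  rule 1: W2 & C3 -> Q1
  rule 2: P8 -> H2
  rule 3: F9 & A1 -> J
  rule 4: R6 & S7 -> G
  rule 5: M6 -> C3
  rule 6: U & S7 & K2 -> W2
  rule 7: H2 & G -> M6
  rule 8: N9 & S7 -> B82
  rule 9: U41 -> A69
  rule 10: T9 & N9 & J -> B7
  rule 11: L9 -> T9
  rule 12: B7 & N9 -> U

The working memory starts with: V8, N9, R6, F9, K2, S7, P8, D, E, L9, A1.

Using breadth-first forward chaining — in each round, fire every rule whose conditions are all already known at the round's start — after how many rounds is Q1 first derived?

Round 1: rule 2 [P8 -> H2]; rule 3 [F9 & A1 -> J]; rule 4 [R6 & S7 -> G]; rule 8 [N9 & S7 -> B82]; rule 11 [L9 -> T9]. Adds H2, J, G, B82, T9.
Round 2: rule 7 [H2 & G -> M6]; rule 10 [T9 & N9 & J -> B7]. Adds M6, B7.
Round 3: rule 5 [M6 -> C3]; rule 12 [B7 & N9 -> U]. Adds C3, U.
Round 4: rule 6 [U & S7 & K2 -> W2]. Adds W2.
Round 5: rule 1 [W2 & C3 -> Q1]. Adds Q1.
Q1 first appears in round 5.

5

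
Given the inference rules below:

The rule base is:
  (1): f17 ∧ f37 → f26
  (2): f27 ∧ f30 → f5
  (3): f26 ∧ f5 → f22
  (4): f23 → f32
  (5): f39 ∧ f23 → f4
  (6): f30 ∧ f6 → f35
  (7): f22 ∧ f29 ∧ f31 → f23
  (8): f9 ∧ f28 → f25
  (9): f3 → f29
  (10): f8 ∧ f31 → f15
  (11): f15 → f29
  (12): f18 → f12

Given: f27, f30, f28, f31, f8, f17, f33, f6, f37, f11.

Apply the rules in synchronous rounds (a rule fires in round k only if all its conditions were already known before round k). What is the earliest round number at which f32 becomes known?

Round 1 fires (1), (2), (6), (10), giving f26, f5, f35, f15.
Round 2 fires (3), (11), giving f22, f29.
Round 3 fires (7), giving f23.
Round 4 fires (4), giving f32.
f32 first appears in round 4.

4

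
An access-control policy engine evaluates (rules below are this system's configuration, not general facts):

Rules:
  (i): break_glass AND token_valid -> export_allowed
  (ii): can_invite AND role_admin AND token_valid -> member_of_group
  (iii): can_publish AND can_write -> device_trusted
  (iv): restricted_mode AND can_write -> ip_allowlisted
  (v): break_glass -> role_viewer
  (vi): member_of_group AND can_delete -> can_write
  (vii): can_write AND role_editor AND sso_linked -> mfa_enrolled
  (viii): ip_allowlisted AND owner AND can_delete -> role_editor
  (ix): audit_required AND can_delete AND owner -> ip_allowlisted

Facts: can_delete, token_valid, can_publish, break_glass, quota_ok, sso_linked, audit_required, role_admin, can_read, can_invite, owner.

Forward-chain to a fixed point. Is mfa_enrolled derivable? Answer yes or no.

Round 1 fires (i), (ii), (v), (ix), giving export_allowed, member_of_group, role_viewer, ip_allowlisted.
Round 2 fires (vi), (viii), giving can_write, role_editor.
Round 3 fires (iii), (vii), giving device_trusted, mfa_enrolled.
mfa_enrolled appears in round 3, so it is derivable.

yes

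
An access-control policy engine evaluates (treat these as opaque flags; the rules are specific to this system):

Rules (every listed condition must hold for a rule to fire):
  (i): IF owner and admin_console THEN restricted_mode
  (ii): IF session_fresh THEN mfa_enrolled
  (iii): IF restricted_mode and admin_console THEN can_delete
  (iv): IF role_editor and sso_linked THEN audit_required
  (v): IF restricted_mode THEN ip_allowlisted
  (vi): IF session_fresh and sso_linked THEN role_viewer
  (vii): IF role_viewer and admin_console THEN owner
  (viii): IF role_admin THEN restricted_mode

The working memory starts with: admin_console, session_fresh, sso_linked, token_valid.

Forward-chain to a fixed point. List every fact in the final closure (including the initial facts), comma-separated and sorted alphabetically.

Round 1 fires (ii), (vi), giving mfa_enrolled, role_viewer.
Round 2 fires (vii), giving owner.
Round 3 fires (i), giving restricted_mode.
Round 4 fires (iii), (v), giving can_delete, ip_allowlisted.

admin_console, can_delete, ip_allowlisted, mfa_enrolled, owner, restricted_mode, role_viewer, session_fresh, sso_linked, token_valid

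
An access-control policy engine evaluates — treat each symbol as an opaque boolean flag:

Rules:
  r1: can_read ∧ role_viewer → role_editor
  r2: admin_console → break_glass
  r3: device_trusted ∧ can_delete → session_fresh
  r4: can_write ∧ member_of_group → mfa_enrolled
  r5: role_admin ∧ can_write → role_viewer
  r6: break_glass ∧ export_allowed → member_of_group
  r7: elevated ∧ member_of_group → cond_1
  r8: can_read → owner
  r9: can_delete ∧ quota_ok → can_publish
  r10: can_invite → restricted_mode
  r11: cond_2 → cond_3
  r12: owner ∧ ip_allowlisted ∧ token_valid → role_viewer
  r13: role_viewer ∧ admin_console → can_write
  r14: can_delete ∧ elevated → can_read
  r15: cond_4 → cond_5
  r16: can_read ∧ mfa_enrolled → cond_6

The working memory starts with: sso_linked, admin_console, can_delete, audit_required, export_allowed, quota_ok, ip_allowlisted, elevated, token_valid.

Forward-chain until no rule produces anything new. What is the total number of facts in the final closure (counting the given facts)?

Round 1: r2 [admin_console → break_glass]; r9 [can_delete ∧ quota_ok → can_publish]; r14 [can_delete ∧ elevated → can_read]. New: break_glass, can_publish, can_read.
Round 2: r6 [break_glass ∧ export_allowed → member_of_group]; r8 [can_read → owner]. New: member_of_group, owner.
Round 3: r7 [elevated ∧ member_of_group → cond_1]; r12 [owner ∧ ip_allowlisted ∧ token_valid → role_viewer]. New: cond_1, role_viewer.
Round 4: r1 [can_read ∧ role_viewer → role_editor]; r13 [role_viewer ∧ admin_console → can_write]. New: role_editor, can_write.
Round 5: r4 [can_write ∧ member_of_group → mfa_enrolled]. New: mfa_enrolled.
Round 6: r16 [can_read ∧ mfa_enrolled → cond_6]. New: cond_6.
Closure: {admin_console, audit_required, break_glass, can_delete, can_publish, can_read, can_write, cond_1, cond_6, elevated, export_allowed, ip_allowlisted, member_of_group, mfa_enrolled, owner, quota_ok, role_editor, role_viewer, sso_linked, token_valid} — 20 facts.

20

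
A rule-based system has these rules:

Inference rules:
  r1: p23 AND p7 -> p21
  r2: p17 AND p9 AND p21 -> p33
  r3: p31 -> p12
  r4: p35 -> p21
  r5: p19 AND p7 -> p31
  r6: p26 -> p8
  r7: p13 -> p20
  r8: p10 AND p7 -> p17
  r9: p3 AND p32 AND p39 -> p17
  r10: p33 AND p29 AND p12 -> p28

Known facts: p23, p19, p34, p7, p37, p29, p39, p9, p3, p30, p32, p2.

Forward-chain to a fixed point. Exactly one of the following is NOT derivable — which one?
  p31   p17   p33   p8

p8

[1] r1 [p23 AND p7 -> p21]; r5 [p19 AND p7 -> p31]; r9 [p3 AND p32 AND p39 -> p17]. ⇒ new: p21, p31, p17.
[2] r2 [p17 AND p9 AND p21 -> p33]; r3 [p31 -> p12]. ⇒ new: p33, p12.
[3] r10 [p33 AND p29 AND p12 -> p28]. ⇒ new: p28.
Derived: p33 (round 2), p17 (round 1), p31 (round 1). p8 never appears in any round.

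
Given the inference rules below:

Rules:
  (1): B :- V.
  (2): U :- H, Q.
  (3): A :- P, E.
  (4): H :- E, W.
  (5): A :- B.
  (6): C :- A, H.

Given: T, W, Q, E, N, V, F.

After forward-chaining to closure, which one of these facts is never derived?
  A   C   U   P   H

Round 1 — (1), (4), derive B, H.
Round 2 — (2), (5), derive U, A.
Round 3 — (6), derive C.
Derived: U (round 2), H (round 1), A (round 2), C (round 3). P never appears in any round.

P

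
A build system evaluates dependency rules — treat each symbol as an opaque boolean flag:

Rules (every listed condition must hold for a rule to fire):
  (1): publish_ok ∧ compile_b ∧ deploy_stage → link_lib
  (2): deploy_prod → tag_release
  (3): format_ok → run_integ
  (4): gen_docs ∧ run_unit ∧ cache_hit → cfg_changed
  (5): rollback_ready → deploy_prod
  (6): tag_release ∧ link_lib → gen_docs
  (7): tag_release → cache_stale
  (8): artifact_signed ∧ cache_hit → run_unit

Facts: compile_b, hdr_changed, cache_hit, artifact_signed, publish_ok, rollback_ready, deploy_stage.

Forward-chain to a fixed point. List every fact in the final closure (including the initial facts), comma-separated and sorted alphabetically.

artifact_signed, cache_hit, cache_stale, cfg_changed, compile_b, deploy_prod, deploy_stage, gen_docs, hdr_changed, link_lib, publish_ok, rollback_ready, run_unit, tag_release

[1] (1) [publish_ok ∧ compile_b ∧ deploy_stage → link_lib]; (5) [rollback_ready → deploy_prod]; (8) [artifact_signed ∧ cache_hit → run_unit]. ⇒ new: link_lib, deploy_prod, run_unit.
[2] (2) [deploy_prod → tag_release]. ⇒ new: tag_release.
[3] (6) [tag_release ∧ link_lib → gen_docs]; (7) [tag_release → cache_stale]. ⇒ new: gen_docs, cache_stale.
[4] (4) [gen_docs ∧ run_unit ∧ cache_hit → cfg_changed]. ⇒ new: cfg_changed.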